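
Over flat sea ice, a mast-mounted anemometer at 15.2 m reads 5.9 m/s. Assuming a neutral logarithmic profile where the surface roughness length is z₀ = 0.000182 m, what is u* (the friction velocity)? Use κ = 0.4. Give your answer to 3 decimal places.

Log law: V(z) = (u*/κ) · ln(z/z₀) ⇒ u* = κ · V / ln(z/z₀)
u* = 0.4 × 5.9 / ln(15.2/0.000182) = 0.4 × 5.9 / 11.3328
   = 2.3600 / 11.3328 = 0.2082 m/s

u* ≈ 0.208 m/s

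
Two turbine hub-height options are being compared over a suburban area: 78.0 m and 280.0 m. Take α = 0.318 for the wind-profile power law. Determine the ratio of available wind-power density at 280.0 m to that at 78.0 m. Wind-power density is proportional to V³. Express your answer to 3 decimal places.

3.385

Speed ratio: V_B/V_A = (z_B/z_A)^α = (280.0/78.0)^0.318 = (3.5897)^0.318 = 1.50145
Power-density ratio: P_B/P_A = (V_B/V_A)³ = (1.50145)³ = 3.38478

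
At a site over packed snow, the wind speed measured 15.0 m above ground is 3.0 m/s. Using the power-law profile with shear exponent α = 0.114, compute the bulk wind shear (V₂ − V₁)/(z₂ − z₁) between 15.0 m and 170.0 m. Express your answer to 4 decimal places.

Power law: V₂ = V₁ · (z₂/z₁)^α = 3.0 × (11.3333)^0.114 = 3.9566 m/s
ΔV/Δz = (3.9566 − 3.0)/(170.0 − 15.0) = 0.9566/155.0000 = 0.00617 m/s/m

0.0062 m/s/m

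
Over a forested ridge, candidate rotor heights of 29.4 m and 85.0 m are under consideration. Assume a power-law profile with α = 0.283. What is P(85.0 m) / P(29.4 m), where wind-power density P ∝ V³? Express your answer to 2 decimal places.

2.46

Speed ratio: V_B/V_A = (z_B/z_A)^α = (85.0/29.4)^0.283 = (2.8912)^0.283 = 1.35046
Power-density ratio: P_B/P_A = (V_B/V_A)³ = (1.35046)³ = 2.46292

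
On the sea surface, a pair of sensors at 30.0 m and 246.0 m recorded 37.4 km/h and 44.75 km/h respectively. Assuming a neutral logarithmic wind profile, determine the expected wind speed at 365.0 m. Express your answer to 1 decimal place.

Log law: V ∝ ln(z/z₀). From the pair, with r = V₁/V₂ = 0.83575,
ln z₀ = (ln z₁ − r·ln z₂)/(1 − r) = (3.4012 − 0.83575×5.5053)/0.16425 = -7.3056 → z₀ = 0.0006718 m
V₃ = V₁ · ln(z₃/z₀)/ln(z₁/z₀) = 37.4 × 13.2055/10.7068 = 46.1283 km/h

46.1 km/h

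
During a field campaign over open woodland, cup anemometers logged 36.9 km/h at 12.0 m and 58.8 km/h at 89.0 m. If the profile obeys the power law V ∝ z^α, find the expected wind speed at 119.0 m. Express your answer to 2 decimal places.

First find α: α = ln(V₂/V₁)/ln(z₂/z₁) = ln(58.8/36.9)/ln(89.0/12.0) = 0.46593/2.00373 = 0.2325
Extrapolate from 89.0 m to 119.0 m: V₃ = 58.8 × (119.0/89.0)^0.2325 = 58.8 × 1.0699 = 62.9090 km/h

62.91 km/h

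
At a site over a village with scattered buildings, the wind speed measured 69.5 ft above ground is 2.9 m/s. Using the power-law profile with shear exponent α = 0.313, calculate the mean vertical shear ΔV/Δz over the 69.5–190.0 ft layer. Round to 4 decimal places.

Power law: V₂ = V₁ · (z₂/z₁)^α = 2.9 × (2.7338)^0.313 = 3.9729 m/s
ΔV/Δz = (3.9729 − 2.9)/(190.0 − 69.5) = 1.0729/120.5000 = 0.00890 m/s/ft

0.0089 m/s/ft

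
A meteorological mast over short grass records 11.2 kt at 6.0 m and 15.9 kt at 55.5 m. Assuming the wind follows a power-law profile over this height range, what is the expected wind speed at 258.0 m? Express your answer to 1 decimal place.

First find α: α = ln(V₂/V₁)/ln(z₂/z₁) = ln(15.9/11.2)/ln(55.5/6.0) = 0.35041/2.22462 = 0.1575
Extrapolate from 55.5 m to 258.0 m: V₃ = 15.9 × (258.0/55.5)^0.1575 = 15.9 × 1.2738 = 20.2539 kt

20.3 kt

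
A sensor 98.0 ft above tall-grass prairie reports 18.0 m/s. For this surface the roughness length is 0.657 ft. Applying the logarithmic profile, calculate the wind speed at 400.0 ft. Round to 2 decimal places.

23.06 m/s

Log law: V(z) ∝ ln(z/z₀), so V₂/V₁ = ln(z₂/z₀) / ln(z₁/z₀).
ln(400.0/0.657) = 6.4115, ln(98.0/0.657) = 5.0050
V₂ = 18.0 × 6.4115/5.0050 = 18.0 × 1.2810 = 23.0583 m/s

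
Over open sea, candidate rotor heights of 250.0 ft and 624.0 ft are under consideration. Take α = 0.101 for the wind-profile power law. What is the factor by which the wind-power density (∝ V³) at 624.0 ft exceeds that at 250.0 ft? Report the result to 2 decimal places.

Speed ratio: V_B/V_A = (z_B/z_A)^α = (624.0/250.0)^0.101 = (2.4960)^0.101 = 1.09679
Power-density ratio: P_B/P_A = (V_B/V_A)³ = (1.09679)³ = 1.31937

1.32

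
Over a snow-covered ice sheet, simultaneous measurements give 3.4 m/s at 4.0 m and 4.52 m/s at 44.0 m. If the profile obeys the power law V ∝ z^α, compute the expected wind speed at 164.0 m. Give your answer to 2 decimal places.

5.28 m/s

First find α: α = ln(V₂/V₁)/ln(z₂/z₁) = ln(4.52/3.4)/ln(44.0/4.0) = 0.28474/2.39790 = 0.1187
Extrapolate from 44.0 m to 164.0 m: V₃ = 4.52 × (164.0/44.0)^0.1187 = 4.52 × 1.1691 = 5.2843 m/s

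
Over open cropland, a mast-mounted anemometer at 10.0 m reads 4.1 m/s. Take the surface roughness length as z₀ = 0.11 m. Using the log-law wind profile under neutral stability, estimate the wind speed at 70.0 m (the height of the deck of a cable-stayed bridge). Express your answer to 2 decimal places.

5.87 m/s

Log law: V(z) ∝ ln(z/z₀), so V₂/V₁ = ln(z₂/z₀) / ln(z₁/z₀).
ln(70.0/0.11) = 6.4558, ln(10.0/0.11) = 4.5099
V₂ = 4.1 × 6.4558/4.5099 = 4.1 × 1.4315 = 5.8691 m/s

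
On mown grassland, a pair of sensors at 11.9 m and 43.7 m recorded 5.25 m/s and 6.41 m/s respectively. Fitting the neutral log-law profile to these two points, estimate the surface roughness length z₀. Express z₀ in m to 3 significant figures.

z₀ ≈ 0.0330 m

Log law: V(z) ∝ ln(z/z₀). With r = V₁/V₂ = 5.25/6.41 = 0.81903,
r · ln(z₂/z₀) = ln(z₁/z₀) ⇒ ln z₀ = (ln z₁ − r·ln z₂)/(1 − r)
ln z₀ = (2.47654 − 0.81903×3.77735) / 0.18097 = -3.4107
z₀ = exp(-3.4107) = 0.03302 m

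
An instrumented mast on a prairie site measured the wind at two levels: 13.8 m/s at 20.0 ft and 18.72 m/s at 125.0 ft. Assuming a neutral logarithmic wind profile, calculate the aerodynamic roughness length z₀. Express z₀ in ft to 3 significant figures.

z₀ ≈ 0.117 ft

Log law: V(z) ∝ ln(z/z₀). With r = V₁/V₂ = 13.8/18.72 = 0.73718,
r · ln(z₂/z₀) = ln(z₁/z₀) ⇒ ln z₀ = (ln z₁ − r·ln z₂)/(1 − r)
ln z₀ = (2.99573 − 0.73718×4.82831) / 0.26282 = -2.1444
z₀ = exp(-2.1444) = 0.1171 ft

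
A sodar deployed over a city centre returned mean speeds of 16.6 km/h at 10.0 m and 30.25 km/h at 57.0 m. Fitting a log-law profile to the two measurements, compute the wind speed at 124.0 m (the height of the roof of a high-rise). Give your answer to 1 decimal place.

36.3 km/h

Log law: V ∝ ln(z/z₀). From the pair, with r = V₁/V₂ = 0.54876,
ln z₀ = (ln z₁ − r·ln z₂)/(1 − r) = (2.3026 − 0.54876×4.0431)/0.45124 = 0.1860 → z₀ = 1.204 m
V₃ = V₁ · ln(z₃/z₀)/ln(z₁/z₀) = 16.6 × 4.6343/2.1166 = 36.3456 km/h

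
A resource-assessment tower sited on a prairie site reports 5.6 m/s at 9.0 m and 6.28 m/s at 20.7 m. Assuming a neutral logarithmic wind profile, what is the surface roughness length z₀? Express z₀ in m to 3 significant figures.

z₀ ≈ 0.00945 m

Log law: V(z) ∝ ln(z/z₀). With r = V₁/V₂ = 5.6/6.28 = 0.89172,
r · ln(z₂/z₀) = ln(z₁/z₀) ⇒ ln z₀ = (ln z₁ − r·ln z₂)/(1 − r)
ln z₀ = (2.19722 − 0.89172×3.03013) / 0.10828 = -4.6620
z₀ = exp(-4.6620) = 0.009447 m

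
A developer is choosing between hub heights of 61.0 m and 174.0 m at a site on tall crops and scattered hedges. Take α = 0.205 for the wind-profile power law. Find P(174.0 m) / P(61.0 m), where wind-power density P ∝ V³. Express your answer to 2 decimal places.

Speed ratio: V_B/V_A = (z_B/z_A)^α = (174.0/61.0)^0.205 = (2.8525)^0.205 = 1.23971
Power-density ratio: P_B/P_A = (V_B/V_A)³ = (1.23971)³ = 1.90528

1.91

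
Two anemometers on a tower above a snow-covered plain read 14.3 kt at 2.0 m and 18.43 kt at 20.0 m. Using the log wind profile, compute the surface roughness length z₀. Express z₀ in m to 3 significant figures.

Log law: V(z) ∝ ln(z/z₀). With r = V₁/V₂ = 14.3/18.43 = 0.77591,
r · ln(z₂/z₀) = ln(z₁/z₀) ⇒ ln z₀ = (ln z₁ − r·ln z₂)/(1 − r)
ln z₀ = (0.69315 − 0.77591×2.99573) / 0.22409 = -7.2795
z₀ = exp(-7.2795) = 0.0006895 m

z₀ ≈ 0.000690 m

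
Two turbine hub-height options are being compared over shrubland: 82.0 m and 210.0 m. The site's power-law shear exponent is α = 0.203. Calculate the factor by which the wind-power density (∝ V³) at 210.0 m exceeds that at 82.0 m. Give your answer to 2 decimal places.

Speed ratio: V_B/V_A = (z_B/z_A)^α = (210.0/82.0)^0.203 = (2.5610)^0.203 = 1.21034
Power-density ratio: P_B/P_A = (V_B/V_A)³ = (1.21034)³ = 1.77304

1.77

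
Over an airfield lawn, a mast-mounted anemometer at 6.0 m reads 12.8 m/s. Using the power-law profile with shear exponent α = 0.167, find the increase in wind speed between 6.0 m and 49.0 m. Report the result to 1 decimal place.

Power law: V₂ = V₁ · (z₂/z₁)^α = 12.8 × (8.1667)^0.167 = 18.1770 m/s
ΔV = 18.1770 − 12.8 = 5.3770 m/s

5.4 m/s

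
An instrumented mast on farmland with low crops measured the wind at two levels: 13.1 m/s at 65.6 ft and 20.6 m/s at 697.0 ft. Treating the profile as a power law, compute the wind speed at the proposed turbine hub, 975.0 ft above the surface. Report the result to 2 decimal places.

21.97 m/s

First find α: α = ln(V₂/V₁)/ln(z₂/z₁) = ln(20.6/13.1)/ln(697.0/65.6) = 0.45268/2.36321 = 0.1916
Extrapolate from 697.0 ft to 975.0 ft: V₃ = 20.6 × (975.0/697.0)^0.1916 = 20.6 × 1.0664 = 21.9680 m/s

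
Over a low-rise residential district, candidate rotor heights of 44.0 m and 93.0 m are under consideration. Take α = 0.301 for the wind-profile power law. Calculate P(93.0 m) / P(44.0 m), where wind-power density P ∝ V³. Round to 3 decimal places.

1.966

Speed ratio: V_B/V_A = (z_B/z_A)^α = (93.0/44.0)^0.301 = (2.1136)^0.301 = 1.25266
Power-density ratio: P_B/P_A = (V_B/V_A)³ = (1.25266)³ = 1.96563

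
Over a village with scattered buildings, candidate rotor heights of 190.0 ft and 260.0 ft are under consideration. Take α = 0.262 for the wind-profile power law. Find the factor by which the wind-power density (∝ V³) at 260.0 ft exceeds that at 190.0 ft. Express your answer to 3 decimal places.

Speed ratio: V_B/V_A = (z_B/z_A)^α = (260.0/190.0)^0.262 = (1.3684)^0.262 = 1.08565
Power-density ratio: P_B/P_A = (V_B/V_A)³ = (1.08565)³ = 1.27958

1.280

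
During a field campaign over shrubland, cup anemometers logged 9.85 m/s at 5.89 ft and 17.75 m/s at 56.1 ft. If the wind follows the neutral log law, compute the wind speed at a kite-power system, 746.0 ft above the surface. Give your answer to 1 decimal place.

Log law: V ∝ ln(z/z₀). From the pair, with r = V₁/V₂ = 0.55493,
ln z₀ = (ln z₁ − r·ln z₂)/(1 − r) = (1.7733 − 0.55493×4.0271)/0.44507 = -1.0370 → z₀ = 0.3545 ft
V₃ = V₁ · ln(z₃/z₀)/ln(z₁/z₀) = 9.85 × 7.6517/2.8102 = 26.8197 m/s

26.8 m/s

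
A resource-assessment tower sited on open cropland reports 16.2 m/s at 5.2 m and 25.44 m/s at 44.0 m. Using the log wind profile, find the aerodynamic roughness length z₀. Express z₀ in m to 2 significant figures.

z₀ ≈ 0.12 m

Log law: V(z) ∝ ln(z/z₀). With r = V₁/V₂ = 16.2/25.44 = 0.63679,
r · ln(z₂/z₀) = ln(z₁/z₀) ⇒ ln z₀ = (ln z₁ − r·ln z₂)/(1 − r)
ln z₀ = (1.64866 − 0.63679×3.78419) / 0.36321 = -2.0955
z₀ = exp(-2.0955) = 0.1230 m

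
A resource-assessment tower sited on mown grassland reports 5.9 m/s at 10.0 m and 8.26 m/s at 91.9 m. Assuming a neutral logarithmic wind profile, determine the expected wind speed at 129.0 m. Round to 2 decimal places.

Log law: V ∝ ln(z/z₀). From the pair, with r = V₁/V₂ = 0.71429,
ln z₀ = (ln z₁ − r·ln z₂)/(1 − r) = (2.3026 − 0.71429×4.5207)/0.28571 = -3.2427 → z₀ = 0.03906 m
V₃ = V₁ · ln(z₃/z₀)/ln(z₁/z₀) = 5.9 × 8.1025/5.5453 = 8.6208 m/s

8.62 m/s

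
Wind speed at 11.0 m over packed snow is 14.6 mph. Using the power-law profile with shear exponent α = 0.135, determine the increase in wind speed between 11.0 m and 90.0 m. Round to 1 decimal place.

4.8 mph

Power law: V₂ = V₁ · (z₂/z₁)^α = 14.6 × (8.1818)^0.135 = 19.3904 mph
ΔV = 19.3904 − 14.6 = 4.7904 mph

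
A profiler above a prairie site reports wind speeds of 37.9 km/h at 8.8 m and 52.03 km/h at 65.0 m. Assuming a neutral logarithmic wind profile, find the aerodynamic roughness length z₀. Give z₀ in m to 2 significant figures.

z₀ ≈ 0.041 m

Log law: V(z) ∝ ln(z/z₀). With r = V₁/V₂ = 37.9/52.03 = 0.72843,
r · ln(z₂/z₀) = ln(z₁/z₀) ⇒ ln z₀ = (ln z₁ − r·ln z₂)/(1 − r)
ln z₀ = (2.17475 − 0.72843×4.17439) / 0.27157 = -3.1887
z₀ = exp(-3.1887) = 0.04122 m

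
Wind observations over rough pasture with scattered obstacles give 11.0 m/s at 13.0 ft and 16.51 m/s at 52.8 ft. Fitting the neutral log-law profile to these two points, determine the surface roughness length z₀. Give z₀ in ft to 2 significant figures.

Log law: V(z) ∝ ln(z/z₀). With r = V₁/V₂ = 11.0/16.51 = 0.66626,
r · ln(z₂/z₀) = ln(z₁/z₀) ⇒ ln z₀ = (ln z₁ − r·ln z₂)/(1 − r)
ln z₀ = (2.56495 − 0.66626×3.96651) / 0.33374 = -0.2331
z₀ = exp(-0.2331) = 0.7921 ft

z₀ ≈ 0.79 ft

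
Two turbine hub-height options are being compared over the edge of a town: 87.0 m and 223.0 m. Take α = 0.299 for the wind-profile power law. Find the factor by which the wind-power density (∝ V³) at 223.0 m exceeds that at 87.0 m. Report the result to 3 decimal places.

2.326

Speed ratio: V_B/V_A = (z_B/z_A)^α = (223.0/87.0)^0.299 = (2.5632)^0.299 = 1.32503
Power-density ratio: P_B/P_A = (V_B/V_A)³ = (1.32503)³ = 2.32638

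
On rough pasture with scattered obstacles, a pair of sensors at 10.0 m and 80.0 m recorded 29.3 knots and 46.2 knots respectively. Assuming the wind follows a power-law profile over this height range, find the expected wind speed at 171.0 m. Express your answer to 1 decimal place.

54.6 knots

First find α: α = ln(V₂/V₁)/ln(z₂/z₁) = ln(46.2/29.3)/ln(80.0/10.0) = 0.45539/2.07944 = 0.2190
Extrapolate from 80.0 m to 171.0 m: V₃ = 46.2 × (171.0/80.0)^0.2190 = 46.2 × 1.1810 = 54.5620 knots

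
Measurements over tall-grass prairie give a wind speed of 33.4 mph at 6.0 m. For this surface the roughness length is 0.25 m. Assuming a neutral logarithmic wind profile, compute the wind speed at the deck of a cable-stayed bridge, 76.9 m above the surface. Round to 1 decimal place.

Log law: V(z) ∝ ln(z/z₀), so V₂/V₁ = ln(z₂/z₀) / ln(z₁/z₀).
ln(76.9/0.25) = 5.7288, ln(6.0/0.25) = 3.1781
V₂ = 33.4 × 5.7288/3.1781 = 33.4 × 1.8026 = 60.2073 mph

60.2 mph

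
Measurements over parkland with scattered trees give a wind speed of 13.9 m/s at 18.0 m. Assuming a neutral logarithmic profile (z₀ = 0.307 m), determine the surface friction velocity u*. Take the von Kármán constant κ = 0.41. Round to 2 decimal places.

Log law: V(z) = (u*/κ) · ln(z/z₀) ⇒ u* = κ · V / ln(z/z₀)
u* = 0.41 × 13.9 / ln(18.0/0.307) = 0.41 × 13.9 / 4.0713
   = 5.6990 / 4.0713 = 1.3998 m/s

u* ≈ 1.40 m/s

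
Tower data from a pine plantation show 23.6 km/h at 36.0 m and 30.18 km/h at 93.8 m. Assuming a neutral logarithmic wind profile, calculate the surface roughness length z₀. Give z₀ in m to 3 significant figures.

z₀ ≈ 1.16 m

Log law: V(z) ∝ ln(z/z₀). With r = V₁/V₂ = 23.6/30.18 = 0.78197,
r · ln(z₂/z₀) = ln(z₁/z₀) ⇒ ln z₀ = (ln z₁ − r·ln z₂)/(1 − r)
ln z₀ = (3.58352 − 0.78197×4.54116) / 0.21803 = 0.1488
z₀ = exp(0.1488) = 1.160 m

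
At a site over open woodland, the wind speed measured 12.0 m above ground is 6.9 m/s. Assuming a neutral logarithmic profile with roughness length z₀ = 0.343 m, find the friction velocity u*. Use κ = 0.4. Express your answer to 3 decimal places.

u* ≈ 0.776 m/s

Log law: V(z) = (u*/κ) · ln(z/z₀) ⇒ u* = κ · V / ln(z/z₀)
u* = 0.4 × 6.9 / ln(12.0/0.343) = 0.4 × 6.9 / 3.5549
   = 2.7600 / 3.5549 = 0.7764 m/s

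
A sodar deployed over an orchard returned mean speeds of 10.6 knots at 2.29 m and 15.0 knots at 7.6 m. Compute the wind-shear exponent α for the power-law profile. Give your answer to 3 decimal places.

Power law: V₂/V₁ = (z₂/z₁)^α ⇒ α = ln(V₂/V₁) / ln(z₂/z₁)
α = ln(15.0/10.6) / ln(7.6/2.29) = ln(1.4151) / ln(3.3188)
  = 0.34720 / 1.19960 = 0.28943

α ≈ 0.289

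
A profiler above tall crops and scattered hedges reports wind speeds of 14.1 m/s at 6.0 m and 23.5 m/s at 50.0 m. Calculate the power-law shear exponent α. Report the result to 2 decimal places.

α ≈ 0.24

Power law: V₂/V₁ = (z₂/z₁)^α ⇒ α = ln(V₂/V₁) / ln(z₂/z₁)
α = ln(23.5/14.1) / ln(50.0/6.0) = ln(1.6667) / ln(8.3333)
  = 0.51083 / 2.12026 = 0.24093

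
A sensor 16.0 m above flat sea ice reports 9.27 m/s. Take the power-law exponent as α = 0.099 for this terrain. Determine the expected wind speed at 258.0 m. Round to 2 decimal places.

Power-law profile: V₂ = V₁ · (z₂/z₁)^α
V₂ = 9.27 × (258.0/16.0)^0.099 = 9.27 × (16.1250)^0.099
    = 9.27 × 1.3169 = 12.2074 m/s

12.21 m/s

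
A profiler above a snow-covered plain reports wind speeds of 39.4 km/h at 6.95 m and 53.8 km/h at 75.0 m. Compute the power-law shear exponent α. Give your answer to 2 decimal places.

α ≈ 0.13

Power law: V₂/V₁ = (z₂/z₁)^α ⇒ α = ln(V₂/V₁) / ln(z₂/z₁)
α = ln(53.8/39.4) / ln(75.0/6.95) = ln(1.3655) / ln(10.7914)
  = 0.31151 / 2.37875 = 0.13095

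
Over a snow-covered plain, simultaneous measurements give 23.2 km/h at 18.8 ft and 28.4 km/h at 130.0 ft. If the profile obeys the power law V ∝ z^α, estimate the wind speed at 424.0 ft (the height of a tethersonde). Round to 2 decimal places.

First find α: α = ln(V₂/V₁)/ln(z₂/z₁) = ln(28.4/23.2)/ln(130.0/18.8) = 0.20224/1.93368 = 0.1046
Extrapolate from 130.0 ft to 424.0 ft: V₃ = 28.4 × (424.0/130.0)^0.1046 = 28.4 × 1.1316 = 32.1378 km/h

32.14 km/h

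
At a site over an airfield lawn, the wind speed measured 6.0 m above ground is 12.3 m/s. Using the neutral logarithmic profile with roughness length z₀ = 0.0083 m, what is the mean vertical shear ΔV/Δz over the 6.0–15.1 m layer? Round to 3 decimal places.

Log law: V₂ = V₁ · ln(z₂/z₀)/ln(z₁/z₀) = 12.3 × 7.5062/6.5833 = 14.0244 m/s
ΔV/Δz = (14.0244 − 12.3)/(15.1 − 6.0) = 1.7244/9.1000 = 0.18949 m/s/m

0.189 m/s/m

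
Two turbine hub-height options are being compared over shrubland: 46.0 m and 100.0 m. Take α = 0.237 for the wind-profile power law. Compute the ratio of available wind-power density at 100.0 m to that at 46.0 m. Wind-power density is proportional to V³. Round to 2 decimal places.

Speed ratio: V_B/V_A = (z_B/z_A)^α = (100.0/46.0)^0.237 = (2.1739)^0.237 = 1.20206
Power-density ratio: P_B/P_A = (V_B/V_A)³ = (1.20206)³ = 1.73692

1.74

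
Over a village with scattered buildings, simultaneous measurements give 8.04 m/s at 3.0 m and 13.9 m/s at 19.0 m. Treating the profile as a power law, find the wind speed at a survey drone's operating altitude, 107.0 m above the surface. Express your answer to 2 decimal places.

23.21 m/s

First find α: α = ln(V₂/V₁)/ln(z₂/z₁) = ln(13.9/8.04)/ln(19.0/3.0) = 0.54746/1.84583 = 0.2966
Extrapolate from 19.0 m to 107.0 m: V₃ = 13.9 × (107.0/19.0)^0.2966 = 13.9 × 1.6697 = 23.2085 m/s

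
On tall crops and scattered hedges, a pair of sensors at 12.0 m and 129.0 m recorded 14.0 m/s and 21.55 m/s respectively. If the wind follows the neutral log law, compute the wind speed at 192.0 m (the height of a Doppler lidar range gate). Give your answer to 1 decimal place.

Log law: V ∝ ln(z/z₀). From the pair, with r = V₁/V₂ = 0.64965,
ln z₀ = (ln z₁ − r·ln z₂)/(1 − r) = (2.4849 − 0.64965×4.8598)/0.35035 = -1.9189 → z₀ = 0.1468 m
V₃ = V₁ · ln(z₃/z₀)/ln(z₁/z₀) = 14.0 × 7.1764/4.4038 = 22.8143 m/s

22.8 m/s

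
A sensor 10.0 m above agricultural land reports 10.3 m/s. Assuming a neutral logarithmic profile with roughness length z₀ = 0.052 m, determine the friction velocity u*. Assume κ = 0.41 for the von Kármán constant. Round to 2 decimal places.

Log law: V(z) = (u*/κ) · ln(z/z₀) ⇒ u* = κ · V / ln(z/z₀)
u* = 0.41 × 10.3 / ln(10.0/0.052) = 0.41 × 10.3 / 5.2591
   = 4.2230 / 5.2591 = 0.8030 m/s

u* ≈ 0.80 m/s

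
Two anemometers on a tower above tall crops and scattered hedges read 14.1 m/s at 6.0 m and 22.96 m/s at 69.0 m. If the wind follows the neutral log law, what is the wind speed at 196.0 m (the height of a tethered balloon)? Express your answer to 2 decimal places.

Log law: V ∝ ln(z/z₀). From the pair, with r = V₁/V₂ = 0.61411,
ln z₀ = (ln z₁ − r·ln z₂)/(1 − r) = (1.7918 − 0.61411×4.2341)/0.38589 = -2.0950 → z₀ = 0.1231 m
V₃ = V₁ · ln(z₃/z₀)/ln(z₁/z₀) = 14.1 × 7.3732/3.8868 = 26.7473 m/s

26.75 m/s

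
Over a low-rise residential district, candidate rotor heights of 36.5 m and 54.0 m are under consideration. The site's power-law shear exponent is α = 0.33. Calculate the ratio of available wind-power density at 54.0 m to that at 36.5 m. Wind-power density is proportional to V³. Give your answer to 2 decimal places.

1.47

Speed ratio: V_B/V_A = (z_B/z_A)^α = (54.0/36.5)^0.33 = (1.4795)^0.33 = 1.13798
Power-density ratio: P_B/P_A = (V_B/V_A)³ = (1.13798)³ = 1.47367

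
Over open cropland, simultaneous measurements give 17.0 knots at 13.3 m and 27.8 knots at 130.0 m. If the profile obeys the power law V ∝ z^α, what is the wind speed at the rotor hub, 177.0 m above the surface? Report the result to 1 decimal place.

First find α: α = ln(V₂/V₁)/ln(z₂/z₁) = ln(27.8/17.0)/ln(130.0/13.3) = 0.49182/2.27977 = 0.2157
Extrapolate from 130.0 m to 177.0 m: V₃ = 27.8 × (177.0/130.0)^0.2157 = 27.8 × 1.0688 = 29.7139 knots

29.7 knots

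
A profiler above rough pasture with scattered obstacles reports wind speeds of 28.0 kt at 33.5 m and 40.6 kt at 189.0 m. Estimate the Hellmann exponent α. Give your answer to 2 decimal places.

α ≈ 0.21

Power law: V₂/V₁ = (z₂/z₁)^α ⇒ α = ln(V₂/V₁) / ln(z₂/z₁)
α = ln(40.6/28.0) / ln(189.0/33.5) = ln(1.4500) / ln(5.6418)
  = 0.37156 / 1.73020 = 0.21475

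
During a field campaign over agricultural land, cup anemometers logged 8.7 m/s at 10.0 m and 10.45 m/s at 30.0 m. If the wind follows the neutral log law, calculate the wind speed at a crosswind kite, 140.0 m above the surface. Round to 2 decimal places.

12.90 m/s

Log law: V ∝ ln(z/z₀). From the pair, with r = V₁/V₂ = 0.83254,
ln z₀ = (ln z₁ − r·ln z₂)/(1 − r) = (2.3026 − 0.83254×3.4012)/0.16746 = -3.1591 → z₀ = 0.04246 m
V₃ = V₁ · ln(z₃/z₀)/ln(z₁/z₀) = 8.7 × 8.1007/5.4617 = 12.9038 m/s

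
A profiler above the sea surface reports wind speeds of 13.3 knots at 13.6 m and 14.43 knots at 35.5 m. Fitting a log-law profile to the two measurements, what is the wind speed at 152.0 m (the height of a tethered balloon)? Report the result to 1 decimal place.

16.1 knots

Log law: V ∝ ln(z/z₀). From the pair, with r = V₁/V₂ = 0.92169,
ln z₀ = (ln z₁ − r·ln z₂)/(1 − r) = (2.6101 − 0.92169×3.5695)/0.07831 = -8.6827 → z₀ = 0.0001695 m
V₃ = V₁ · ln(z₃/z₀)/ln(z₁/z₀) = 13.3 × 13.7066/11.2928 = 16.1428 knots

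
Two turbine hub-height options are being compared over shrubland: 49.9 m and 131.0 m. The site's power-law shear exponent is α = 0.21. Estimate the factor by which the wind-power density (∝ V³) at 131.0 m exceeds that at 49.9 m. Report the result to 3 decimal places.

1.837

Speed ratio: V_B/V_A = (z_B/z_A)^α = (131.0/49.9)^0.21 = (2.6253)^0.21 = 1.22469
Power-density ratio: P_B/P_A = (V_B/V_A)³ = (1.22469)³ = 1.83687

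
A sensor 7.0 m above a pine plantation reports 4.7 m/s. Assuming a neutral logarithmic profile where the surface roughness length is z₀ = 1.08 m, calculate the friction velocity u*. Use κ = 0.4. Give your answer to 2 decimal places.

u* ≈ 1.01 m/s

Log law: V(z) = (u*/κ) · ln(z/z₀) ⇒ u* = κ · V / ln(z/z₀)
u* = 0.4 × 4.7 / ln(7.0/1.08) = 0.4 × 4.7 / 1.8689
   = 1.8800 / 1.8689 = 1.0059 m/s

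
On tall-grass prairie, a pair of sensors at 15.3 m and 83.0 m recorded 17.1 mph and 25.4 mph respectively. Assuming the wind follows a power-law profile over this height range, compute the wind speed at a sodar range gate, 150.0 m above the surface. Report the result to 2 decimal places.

29.17 mph

First find α: α = ln(V₂/V₁)/ln(z₂/z₁) = ln(25.4/17.1)/ln(83.0/15.3) = 0.39567/1.69099 = 0.2340
Extrapolate from 83.0 m to 150.0 m: V₃ = 25.4 × (150.0/83.0)^0.2340 = 25.4 × 1.1485 = 29.1724 mph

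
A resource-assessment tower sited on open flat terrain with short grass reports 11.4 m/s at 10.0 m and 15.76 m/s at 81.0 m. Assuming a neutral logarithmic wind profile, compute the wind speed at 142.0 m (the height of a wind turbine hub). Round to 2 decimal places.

Log law: V ∝ ln(z/z₀). From the pair, with r = V₁/V₂ = 0.72335,
ln z₀ = (ln z₁ − r·ln z₂)/(1 − r) = (2.3026 − 0.72335×4.3944)/0.27665 = -3.1670 → z₀ = 0.04213 m
V₃ = V₁ · ln(z₃/z₀)/ln(z₁/z₀) = 11.4 × 8.1228/5.4696 = 16.9301 m/s

16.93 m/s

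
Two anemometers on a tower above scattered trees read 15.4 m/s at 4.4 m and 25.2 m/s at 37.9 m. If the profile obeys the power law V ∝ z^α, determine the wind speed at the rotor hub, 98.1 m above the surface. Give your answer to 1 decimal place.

First find α: α = ln(V₂/V₁)/ln(z₂/z₁) = ln(25.2/15.4)/ln(37.9/4.4) = 0.49248/2.15335 = 0.2287
Extrapolate from 37.9 m to 98.1 m: V₃ = 25.2 × (98.1/37.9)^0.2287 = 25.2 × 1.2430 = 31.3229 m/s

31.3 m/s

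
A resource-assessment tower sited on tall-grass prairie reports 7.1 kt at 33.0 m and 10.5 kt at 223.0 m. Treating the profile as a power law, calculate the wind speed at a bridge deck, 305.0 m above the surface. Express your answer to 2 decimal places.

First find α: α = ln(V₂/V₁)/ln(z₂/z₁) = ln(10.5/7.1)/ln(223.0/33.0) = 0.39128/1.91066 = 0.2048
Extrapolate from 223.0 m to 305.0 m: V₃ = 10.5 × (305.0/223.0)^0.2048 = 10.5 × 1.0662 = 11.1954 kt

11.20 kt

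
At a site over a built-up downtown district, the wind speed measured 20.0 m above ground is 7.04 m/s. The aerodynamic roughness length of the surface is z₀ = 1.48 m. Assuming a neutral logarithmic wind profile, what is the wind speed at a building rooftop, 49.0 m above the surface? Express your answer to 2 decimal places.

9.46 m/s

Log law: V(z) ∝ ln(z/z₀), so V₂/V₁ = ln(z₂/z₀) / ln(z₁/z₀).
ln(49.0/1.48) = 3.4998, ln(20.0/1.48) = 2.6037
V₂ = 7.04 × 3.4998/2.6037 = 7.04 × 1.3442 = 9.4629 m/s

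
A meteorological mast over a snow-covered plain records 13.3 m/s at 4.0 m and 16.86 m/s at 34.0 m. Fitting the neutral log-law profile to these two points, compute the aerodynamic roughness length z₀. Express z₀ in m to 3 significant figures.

Log law: V(z) ∝ ln(z/z₀). With r = V₁/V₂ = 13.3/16.86 = 0.78885,
r · ln(z₂/z₀) = ln(z₁/z₀) ⇒ ln z₀ = (ln z₁ − r·ln z₂)/(1 − r)
ln z₀ = (1.38629 − 0.78885×3.52636) / 0.21115 = -6.6089
z₀ = exp(-6.6089) = 0.001348 m

z₀ ≈ 0.00135 m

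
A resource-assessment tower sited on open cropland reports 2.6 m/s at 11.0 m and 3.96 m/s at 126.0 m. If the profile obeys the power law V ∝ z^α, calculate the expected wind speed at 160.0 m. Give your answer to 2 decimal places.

4.13 m/s

First find α: α = ln(V₂/V₁)/ln(z₂/z₁) = ln(3.96/2.6)/ln(126.0/11.0) = 0.42073/2.43839 = 0.1725
Extrapolate from 126.0 m to 160.0 m: V₃ = 3.96 × (160.0/126.0)^0.1725 = 3.96 × 1.0421 = 4.1266 m/s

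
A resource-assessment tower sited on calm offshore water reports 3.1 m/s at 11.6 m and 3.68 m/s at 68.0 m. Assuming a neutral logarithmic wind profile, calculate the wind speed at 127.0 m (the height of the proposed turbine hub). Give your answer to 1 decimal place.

Log law: V ∝ ln(z/z₀). From the pair, with r = V₁/V₂ = 0.84239,
ln z₀ = (ln z₁ − r·ln z₂)/(1 − r) = (2.4510 − 0.84239×4.2195)/0.15761 = -7.0013 → z₀ = 0.0009107 m
V₃ = V₁ · ln(z₃/z₀)/ln(z₁/z₀) = 3.1 × 11.8455/9.4523 = 3.8849 m/s

3.9 m/s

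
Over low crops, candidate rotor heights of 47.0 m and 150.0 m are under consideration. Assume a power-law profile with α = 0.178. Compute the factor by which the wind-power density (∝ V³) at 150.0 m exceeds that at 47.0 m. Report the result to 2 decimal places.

Speed ratio: V_B/V_A = (z_B/z_A)^α = (150.0/47.0)^0.178 = (3.1915)^0.178 = 1.22945
Power-density ratio: P_B/P_A = (V_B/V_A)³ = (1.22945)³ = 1.85837

1.86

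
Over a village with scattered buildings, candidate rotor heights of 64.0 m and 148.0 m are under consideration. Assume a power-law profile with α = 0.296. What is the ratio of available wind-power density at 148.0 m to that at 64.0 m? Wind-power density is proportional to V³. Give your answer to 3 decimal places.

Speed ratio: V_B/V_A = (z_B/z_A)^α = (148.0/64.0)^0.296 = (2.3125)^0.296 = 1.28165
Power-density ratio: P_B/P_A = (V_B/V_A)³ = (1.28165)³ = 2.10525

2.105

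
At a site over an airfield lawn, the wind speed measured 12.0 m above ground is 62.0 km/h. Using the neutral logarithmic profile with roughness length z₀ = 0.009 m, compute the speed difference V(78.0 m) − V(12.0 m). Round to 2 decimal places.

16.13 km/h

Log law: V₂ = V₁ · ln(z₂/z₀)/ln(z₁/z₀) = 62.0 × 9.0672/7.1954 = 78.1285 km/h
ΔV = 78.1285 − 62.0 = 16.1285 km/h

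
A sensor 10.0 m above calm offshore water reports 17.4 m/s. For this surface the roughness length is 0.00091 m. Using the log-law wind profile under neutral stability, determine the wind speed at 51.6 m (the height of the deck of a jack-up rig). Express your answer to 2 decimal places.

20.47 m/s

Log law: V(z) ∝ ln(z/z₀), so V₂/V₁ = ln(z₂/z₀) / ln(z₁/z₀).
ln(51.6/0.00091) = 10.9456, ln(10.0/0.00091) = 9.3047
V₂ = 17.4 × 10.9456/9.3047 = 17.4 × 1.1764 = 20.4686 m/s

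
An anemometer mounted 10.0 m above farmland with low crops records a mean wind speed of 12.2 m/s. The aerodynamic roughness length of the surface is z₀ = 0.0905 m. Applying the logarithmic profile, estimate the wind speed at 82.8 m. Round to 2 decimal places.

Log law: V(z) ∝ ln(z/z₀), so V₂/V₁ = ln(z₂/z₀) / ln(z₁/z₀).
ln(82.8/0.0905) = 6.8188, ln(10.0/0.0905) = 4.7050
V₂ = 12.2 × 6.8188/4.7050 = 12.2 × 1.4493 = 17.6812 m/s

17.68 m/s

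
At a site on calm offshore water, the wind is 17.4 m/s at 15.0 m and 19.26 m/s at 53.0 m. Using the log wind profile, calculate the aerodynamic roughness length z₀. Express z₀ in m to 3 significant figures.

Log law: V(z) ∝ ln(z/z₀). With r = V₁/V₂ = 17.4/19.26 = 0.90343,
r · ln(z₂/z₀) = ln(z₁/z₀) ⇒ ln z₀ = (ln z₁ − r·ln z₂)/(1 − r)
ln z₀ = (2.70805 − 0.90343×3.97029) / 0.09657 = -9.1000
z₀ = exp(-9.1000) = 0.0001117 m

z₀ ≈ 0.000112 m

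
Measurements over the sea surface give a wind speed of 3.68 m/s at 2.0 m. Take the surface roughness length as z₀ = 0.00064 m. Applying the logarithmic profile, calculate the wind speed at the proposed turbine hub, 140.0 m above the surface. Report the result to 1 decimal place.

5.6 m/s

Log law: V(z) ∝ ln(z/z₀), so V₂/V₁ = ln(z₂/z₀) / ln(z₁/z₀).
ln(140.0/0.00064) = 12.2957, ln(2.0/0.00064) = 8.0472
V₂ = 3.68 × 12.2957/8.0472 = 3.68 × 1.5279 = 5.6228 m/s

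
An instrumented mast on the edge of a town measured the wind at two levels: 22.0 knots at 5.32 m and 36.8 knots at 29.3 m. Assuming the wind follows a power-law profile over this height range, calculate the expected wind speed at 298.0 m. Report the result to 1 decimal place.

74.1 knots

First find α: α = ln(V₂/V₁)/ln(z₂/z₁) = ln(36.8/22.0)/ln(29.3/5.32) = 0.51446/1.70611 = 0.3015
Extrapolate from 29.3 m to 298.0 m: V₃ = 36.8 × (298.0/29.3)^0.3015 = 36.8 × 2.0126 = 74.0628 knots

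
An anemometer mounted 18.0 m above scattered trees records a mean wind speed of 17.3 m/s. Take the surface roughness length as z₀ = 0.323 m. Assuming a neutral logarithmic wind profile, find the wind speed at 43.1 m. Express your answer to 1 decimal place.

Log law: V(z) ∝ ln(z/z₀), so V₂/V₁ = ln(z₂/z₀) / ln(z₁/z₀).
ln(43.1/0.323) = 4.8936, ln(18.0/0.323) = 4.0205
V₂ = 17.3 × 4.8936/4.0205 = 17.3 × 1.2172 = 21.0571 m/s

21.1 m/s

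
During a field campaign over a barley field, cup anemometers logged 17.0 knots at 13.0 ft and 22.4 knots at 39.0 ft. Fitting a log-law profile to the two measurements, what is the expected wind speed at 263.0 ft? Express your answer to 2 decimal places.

31.78 knots

Log law: V ∝ ln(z/z₀). From the pair, with r = V₁/V₂ = 0.75893,
ln z₀ = (ln z₁ − r·ln z₂)/(1 − r) = (2.5649 − 0.75893×3.6636)/0.24107 = -0.8936 → z₀ = 0.4092 ft
V₃ = V₁ · ln(z₃/z₀)/ln(z₁/z₀) = 17.0 × 6.4658/3.4586 = 31.7813 knots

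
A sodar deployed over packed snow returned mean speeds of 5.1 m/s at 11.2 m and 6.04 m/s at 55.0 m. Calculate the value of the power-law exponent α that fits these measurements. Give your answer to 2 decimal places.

Power law: V₂/V₁ = (z₂/z₁)^α ⇒ α = ln(V₂/V₁) / ln(z₂/z₁)
α = ln(6.04/5.1) / ln(55.0/11.2) = ln(1.1843) / ln(4.9107)
  = 0.16916 / 1.59142 = 0.10630

α ≈ 0.11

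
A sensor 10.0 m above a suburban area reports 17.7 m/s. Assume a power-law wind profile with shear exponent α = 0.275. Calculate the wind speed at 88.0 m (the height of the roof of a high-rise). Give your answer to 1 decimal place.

Power-law profile: V₂ = V₁ · (z₂/z₁)^α
V₂ = 17.7 × (88.0/10.0)^0.275 = 17.7 × (8.8000)^0.275
    = 17.7 × 1.8186 = 32.1889 m/s

32.2 m/s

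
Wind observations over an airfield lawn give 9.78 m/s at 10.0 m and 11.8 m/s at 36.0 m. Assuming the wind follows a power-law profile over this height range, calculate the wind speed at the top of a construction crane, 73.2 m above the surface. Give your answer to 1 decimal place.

13.1 m/s

First find α: α = ln(V₂/V₁)/ln(z₂/z₁) = ln(11.8/9.78)/ln(36.0/10.0) = 0.18776/1.28093 = 0.1466
Extrapolate from 36.0 m to 73.2 m: V₃ = 11.8 × (73.2/36.0)^0.1466 = 11.8 × 1.1096 = 13.0936 m/s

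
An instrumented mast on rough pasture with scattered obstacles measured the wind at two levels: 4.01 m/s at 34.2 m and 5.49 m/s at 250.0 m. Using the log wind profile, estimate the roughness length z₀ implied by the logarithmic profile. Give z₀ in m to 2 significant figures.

z₀ ≈ 0.16 m

Log law: V(z) ∝ ln(z/z₀). With r = V₁/V₂ = 4.01/5.49 = 0.73042,
r · ln(z₂/z₀) = ln(z₁/z₀) ⇒ ln z₀ = (ln z₁ − r·ln z₂)/(1 − r)
ln z₀ = (3.53223 − 0.73042×5.52146) / 0.26958 = -1.8575
z₀ = exp(-1.8575) = 0.1561 m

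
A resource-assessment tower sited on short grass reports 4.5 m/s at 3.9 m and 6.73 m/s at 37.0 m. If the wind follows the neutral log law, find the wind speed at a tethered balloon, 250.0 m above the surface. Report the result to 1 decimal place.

8.6 m/s

Log law: V ∝ ln(z/z₀). From the pair, with r = V₁/V₂ = 0.66865,
ln z₀ = (ln z₁ − r·ln z₂)/(1 − r) = (1.3610 − 0.66865×3.6109)/0.33135 = -3.1793 → z₀ = 0.04162 m
V₃ = V₁ · ln(z₃/z₀)/ln(z₁/z₀) = 4.5 × 8.7007/4.5402 = 8.6236 m/s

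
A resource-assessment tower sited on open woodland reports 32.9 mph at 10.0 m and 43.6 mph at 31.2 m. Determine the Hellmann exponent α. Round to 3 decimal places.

α ≈ 0.247

Power law: V₂/V₁ = (z₂/z₁)^α ⇒ α = ln(V₂/V₁) / ln(z₂/z₁)
α = ln(43.6/32.9) / ln(31.2/10.0) = ln(1.3252) / ln(3.1200)
  = 0.28158 / 1.13783 = 0.24747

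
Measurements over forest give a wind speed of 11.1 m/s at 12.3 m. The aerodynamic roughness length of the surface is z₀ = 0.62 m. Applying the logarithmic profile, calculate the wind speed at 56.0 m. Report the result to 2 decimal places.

16.73 m/s

Log law: V(z) ∝ ln(z/z₀), so V₂/V₁ = ln(z₂/z₀) / ln(z₁/z₀).
ln(56.0/0.62) = 4.5034, ln(12.3/0.62) = 2.9876
V₂ = 11.1 × 4.5034/2.9876 = 11.1 × 1.5073 = 16.7315 m/s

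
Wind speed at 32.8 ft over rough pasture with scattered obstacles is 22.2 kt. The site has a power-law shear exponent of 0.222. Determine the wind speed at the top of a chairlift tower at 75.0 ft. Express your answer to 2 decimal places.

26.67 kt

Power-law profile: V₂ = V₁ · (z₂/z₁)^α
V₂ = 22.2 × (75.0/32.8)^0.222 = 22.2 × (2.2866)^0.222
    = 22.2 × 1.2015 = 26.6743 kt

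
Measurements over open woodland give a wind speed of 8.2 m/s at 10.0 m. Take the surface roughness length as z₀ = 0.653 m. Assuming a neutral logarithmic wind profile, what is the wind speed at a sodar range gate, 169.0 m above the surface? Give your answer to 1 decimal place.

Log law: V(z) ∝ ln(z/z₀), so V₂/V₁ = ln(z₂/z₀) / ln(z₁/z₀).
ln(169.0/0.653) = 5.5561, ln(10.0/0.653) = 2.7288
V₂ = 8.2 × 5.5561/2.7288 = 8.2 × 2.0361 = 16.6961 m/s

16.7 m/s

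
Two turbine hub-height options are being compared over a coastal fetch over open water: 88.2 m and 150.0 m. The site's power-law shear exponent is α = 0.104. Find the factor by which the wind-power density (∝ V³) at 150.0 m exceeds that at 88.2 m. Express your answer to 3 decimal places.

1.180

Speed ratio: V_B/V_A = (z_B/z_A)^α = (150.0/88.2)^0.104 = (1.7007)^0.104 = 1.05678
Power-density ratio: P_B/P_A = (V_B/V_A)³ = (1.05678)³ = 1.18020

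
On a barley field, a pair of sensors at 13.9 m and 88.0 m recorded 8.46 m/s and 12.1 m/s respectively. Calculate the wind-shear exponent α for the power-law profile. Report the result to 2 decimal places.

Power law: V₂/V₁ = (z₂/z₁)^α ⇒ α = ln(V₂/V₁) / ln(z₂/z₁)
α = ln(12.1/8.46) / ln(88.0/13.9) = ln(1.4303) / ln(6.3309)
  = 0.35786 / 1.84545 = 0.19391

α ≈ 0.19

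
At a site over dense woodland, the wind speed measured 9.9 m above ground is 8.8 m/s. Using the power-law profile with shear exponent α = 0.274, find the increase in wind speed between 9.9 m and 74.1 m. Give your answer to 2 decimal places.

6.48 m/s

Power law: V₂ = V₁ · (z₂/z₁)^α = 8.8 × (7.4848)^0.274 = 15.2760 m/s
ΔV = 15.2760 − 8.8 = 6.4760 m/s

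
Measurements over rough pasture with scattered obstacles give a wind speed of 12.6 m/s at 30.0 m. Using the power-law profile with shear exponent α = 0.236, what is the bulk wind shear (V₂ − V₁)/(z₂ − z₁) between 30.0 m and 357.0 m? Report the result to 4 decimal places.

Power law: V₂ = V₁ · (z₂/z₁)^α = 12.6 × (11.9000)^0.236 = 22.6047 m/s
ΔV/Δz = (22.6047 − 12.6)/(357.0 − 30.0) = 10.0047/327.0000 = 0.03060 m/s/m

0.0306 m/s/m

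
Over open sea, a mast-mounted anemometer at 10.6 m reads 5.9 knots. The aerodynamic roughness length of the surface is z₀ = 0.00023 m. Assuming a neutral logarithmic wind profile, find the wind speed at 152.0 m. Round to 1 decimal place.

7.4 knots

Log law: V(z) ∝ ln(z/z₀), so V₂/V₁ = ln(z₂/z₀) / ln(z₁/z₀).
ln(152.0/0.00023) = 13.4013, ln(10.6/0.00023) = 10.7383
V₂ = 5.9 × 13.4013/10.7383 = 5.9 × 1.2480 = 7.3632 knots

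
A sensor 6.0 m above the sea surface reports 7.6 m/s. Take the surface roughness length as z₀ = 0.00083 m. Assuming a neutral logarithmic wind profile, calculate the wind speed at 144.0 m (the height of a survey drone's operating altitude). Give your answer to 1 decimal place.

Log law: V(z) ∝ ln(z/z₀), so V₂/V₁ = ln(z₂/z₀) / ln(z₁/z₀).
ln(144.0/0.00083) = 12.0639, ln(6.0/0.00083) = 8.8858
V₂ = 7.6 × 12.0639/8.8858 = 7.6 × 1.3577 = 10.3182 m/s

10.3 m/s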